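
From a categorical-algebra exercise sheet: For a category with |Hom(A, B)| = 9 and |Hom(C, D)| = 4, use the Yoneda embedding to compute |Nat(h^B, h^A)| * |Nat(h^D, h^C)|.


By the Yoneda lemma, Nat(h^B, h^A) is isomorphic to Hom(A, B),
so |Nat(h^B, h^A)| = |Hom(A, B)| and |Nat(h^D, h^C)| = |Hom(C, D)|.
|Hom(A, B)| = 9, |Hom(C, D)| = 4.
|Nat(h^B, h^A) x Nat(h^D, h^C)| = 9 * 4 = 36

36


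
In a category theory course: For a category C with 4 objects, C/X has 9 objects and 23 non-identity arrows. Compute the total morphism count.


In the slice category C/X, objects are morphisms to X.
Identity morphisms: 9 (one per object of C/X).
Non-identity morphisms: 23.
Total = 9 + 23 = 32

32


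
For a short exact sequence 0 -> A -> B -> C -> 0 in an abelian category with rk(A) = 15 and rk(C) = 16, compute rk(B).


For a short exact sequence 0 -> A -> B -> C -> 0,
rank is additive: rank(B) = rank(A) + rank(C).
rank(B) = 15 + 16 = 31

31


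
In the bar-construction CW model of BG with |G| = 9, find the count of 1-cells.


In the bar-construction CW model of BG, the n-cells are indexed by
n-tuples [g_1|...|g_n] of non-identity elements of G (degenerate
simplices with some g_i = e do not contribute cells), so there are
(|G| - 1)^n n-cells.
For dim = 1 with |G| = 9:
cells = (9 - 1)^1 = 8^1 = 8

8


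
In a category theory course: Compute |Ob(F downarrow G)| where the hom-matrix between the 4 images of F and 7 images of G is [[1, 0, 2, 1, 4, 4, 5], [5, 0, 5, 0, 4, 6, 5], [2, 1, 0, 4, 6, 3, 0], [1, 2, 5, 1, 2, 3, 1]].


Objects of (F downarrow G) are triples (a, b, h: F(a)->G(b)).
The count equals the sum of all entries in the hom-matrix.
sum(row 0) = 17
sum(row 1) = 25
sum(row 2) = 16
sum(row 3) = 15
Grand total = 73

73


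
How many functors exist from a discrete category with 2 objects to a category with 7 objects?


A functor from a discrete category C to D is determined by
where each object maps. Each of the 2 objects of C can map
to any of the 7 objects of D independently.
Number of functors = 7^2 = 49

49


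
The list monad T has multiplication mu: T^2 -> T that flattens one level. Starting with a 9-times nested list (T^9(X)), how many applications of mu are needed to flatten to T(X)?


Each application of mu: T^2 -> T removes one layer of nesting.
Starting at depth 9 (i.e., T^9(X)), we need to reach T(X).
Number of mu applications = 9 - 1 = 8

8


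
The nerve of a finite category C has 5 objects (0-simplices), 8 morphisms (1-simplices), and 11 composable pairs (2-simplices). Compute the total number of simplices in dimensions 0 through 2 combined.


The 2-skeleton of the nerve N(C) consists of simplices in dimensions 0, 1, 2:
  |N(C)_0| = 5 (objects)
  |N(C)_1| = 8 (morphisms)
  |N(C)_2| = 11 (composable pairs)
Total = 5 + 8 + 11 = 24

24


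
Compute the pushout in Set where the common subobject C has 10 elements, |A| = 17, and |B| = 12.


The pushout A +_C B identifies the images of C in A and B.
|A +_C B| = |A| + |B| - |C| (for injections).
= 17 + 12 - 10 = 19

19


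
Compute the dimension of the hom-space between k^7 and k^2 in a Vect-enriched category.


In Vect-enriched categories, Hom(k^n, k^m) is the space of m x n matrices.
dim(Hom(k^7, k^2)) = 2 * 7 = 14

14


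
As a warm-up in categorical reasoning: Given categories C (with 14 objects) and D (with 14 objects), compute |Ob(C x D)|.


The product category C x D has objects that are pairs (c, d).
Number of pairs = |Ob(C)| * |Ob(D)| = 14 * 14 = 196

196


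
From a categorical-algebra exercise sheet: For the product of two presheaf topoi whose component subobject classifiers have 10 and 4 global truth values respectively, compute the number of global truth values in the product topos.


In a product of presheaf topoi E_1 x E_2, the subobject classifier
is Omega = Omega_1 x Omega_2 (componentwise), so
|Omega(top)| = |Omega_1(top_1)| * |Omega_2(top_2)|.
= 10 * 4 = 40.

40


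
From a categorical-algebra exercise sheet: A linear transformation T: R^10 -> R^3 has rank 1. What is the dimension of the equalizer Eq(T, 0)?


The equalizer of f and the zero map is ker(f).
By the rank-nullity theorem: dim(ker(f)) = dim(domain) - rank(f).
dim(ker(f)) = 10 - 1 = 9

9


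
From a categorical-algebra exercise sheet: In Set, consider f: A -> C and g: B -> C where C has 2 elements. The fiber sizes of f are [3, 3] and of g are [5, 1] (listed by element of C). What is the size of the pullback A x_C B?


The pullback A x_C B consists of pairs (a, b) with f(a) = g(b).
For each element c in C, the fiber product has |f^-1(c)| * |g^-1(c)| elements.
Summing over C: 3 * 5 + 3 * 1
= 15 + 3 = 18

18


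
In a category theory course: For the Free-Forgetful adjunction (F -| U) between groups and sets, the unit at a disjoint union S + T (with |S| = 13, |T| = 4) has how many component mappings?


The unit eta_X: X -> U(F(X)) of the Free-Forgetful adjunction
maps each element of X to a generator of F(X). For X = S + T (disjoint
union in Set), |S + T| = |S| + |T|.
Total mappings = 13 + 4 = 17.

17


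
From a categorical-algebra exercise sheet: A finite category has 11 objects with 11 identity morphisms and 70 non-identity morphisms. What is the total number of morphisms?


Each object has an identity morphism, giving 11 identities.
Adding the 70 non-identity morphisms:
Total = 11 + 70 = 81

81


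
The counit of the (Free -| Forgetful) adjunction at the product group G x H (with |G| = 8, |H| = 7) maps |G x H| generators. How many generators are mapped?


The counit epsilon_K: F(U(K)) -> K of the Free-Forgetful adjunction
maps |K| generators of F(U(K)) into K. For K = G x H (the product group),
|G x H| = |G| * |H|.
Total generators mapped = 8 * 7 = 56.

56


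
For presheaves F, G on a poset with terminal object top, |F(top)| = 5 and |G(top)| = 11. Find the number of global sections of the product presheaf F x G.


Global sections of a presheaf on a poset with terminal top satisfy
Gamma(H) ~ H(top). Presheaves admit pointwise products, so
(F x G)(top) = F(top) x G(top) (Cartesian product).
|Gamma(F x G)| = |F(top)| * |G(top)| = 5 * 11 = 55.

55


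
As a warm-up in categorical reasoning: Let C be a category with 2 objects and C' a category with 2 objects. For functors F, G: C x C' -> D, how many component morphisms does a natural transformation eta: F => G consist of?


A natural transformation eta: F => G assigns one component morphism per
object of the domain category.
The domain is the product category C x C', so
|Ob(C x C')| = |Ob(C)| * |Ob(C')| = 2 * 2 = 4.
Therefore eta has 4 component morphisms.

4


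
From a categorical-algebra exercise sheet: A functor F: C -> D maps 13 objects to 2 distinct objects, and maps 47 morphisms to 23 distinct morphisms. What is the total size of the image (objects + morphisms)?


The image of F consists of distinct objects and distinct morphisms.
|Im(F)| on objects = 2
|Im(F)| on morphisms = 23
Total image cardinality = 2 + 23 = 25

25


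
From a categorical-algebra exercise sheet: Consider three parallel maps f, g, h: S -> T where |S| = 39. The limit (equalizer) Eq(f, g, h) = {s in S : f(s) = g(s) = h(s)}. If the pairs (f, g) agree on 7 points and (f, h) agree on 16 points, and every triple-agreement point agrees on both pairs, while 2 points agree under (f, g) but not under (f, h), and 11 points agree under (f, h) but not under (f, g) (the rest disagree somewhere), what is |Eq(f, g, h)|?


Eq(f, g, h) is the triple-agreement set: points in S where all three
maps take the same value. Using inclusion-exclusion on the pairwise data:
Pair (f, g) agrees on 7 points; pair (f, h) on 16 points.
Points agreeing under (f, g) but not (f, h) = 2; under (f, h) but not (f, g) = 11.
Triple-agreement = agreement-in-(f, g) minus points that agree under (f, g) but not (f, h):
|Eq(f, g, h)| = 7 - 2 = 5
(cross-check via (f, h): 16 - 11 = 5.)

5


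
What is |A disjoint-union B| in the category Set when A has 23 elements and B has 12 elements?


In Set, the coproduct A + B is the disjoint union.
|A + B| = |A| + |B| = 23 + 12 = 35

35


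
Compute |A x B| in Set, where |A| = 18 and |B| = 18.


In Set, the product A x B is the Cartesian product.
By the universal property, |A x B| = |A| * |B|.
|A x B| = 18 * 18 = 324

324


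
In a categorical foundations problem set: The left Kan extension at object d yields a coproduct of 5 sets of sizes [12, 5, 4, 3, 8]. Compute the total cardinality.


Pointwise, the left Kan extension (Lan_F H)(d) is the colimit, indexed
by the comma category (F downarrow d), of H composed with the
projection (F downarrow d) -> C. Here that colimit is given
as a coproduct (disjoint union) of sets, so its cardinality is the
sum of the sizes of the summands.
Coproduct of sets with sizes: 12 + 5 + 4 + 3 + 8
= 32

32


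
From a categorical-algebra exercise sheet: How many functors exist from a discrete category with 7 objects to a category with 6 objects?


A functor from a discrete category C to D is determined by
where each object maps. Each of the 7 objects of C can map
to any of the 6 objects of D independently.
Number of functors = 6^7 = 279936

279936


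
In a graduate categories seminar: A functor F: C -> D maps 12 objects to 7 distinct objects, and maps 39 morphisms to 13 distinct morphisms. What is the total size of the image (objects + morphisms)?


The image of F consists of distinct objects and distinct morphisms.
|Im(F)| on objects = 7
|Im(F)| on morphisms = 13
Total image cardinality = 7 + 13 = 20

20


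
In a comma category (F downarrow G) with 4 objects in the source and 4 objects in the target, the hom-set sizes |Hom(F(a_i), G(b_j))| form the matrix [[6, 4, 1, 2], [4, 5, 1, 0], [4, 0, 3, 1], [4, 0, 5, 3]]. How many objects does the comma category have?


Objects of (F downarrow G) are triples (a, b, h: F(a)->G(b)).
The count equals the sum of all entries in the hom-matrix.
sum(row 0) = 13
sum(row 1) = 10
sum(row 2) = 8
sum(row 3) = 12
Grand total = 43

43


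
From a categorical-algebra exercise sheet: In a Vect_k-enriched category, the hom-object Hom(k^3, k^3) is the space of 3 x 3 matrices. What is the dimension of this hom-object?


In Vect-enriched categories, Hom(k^n, k^m) is the space of m x n matrices.
dim(Hom(k^3, k^3)) = 3 * 3 = 9

9


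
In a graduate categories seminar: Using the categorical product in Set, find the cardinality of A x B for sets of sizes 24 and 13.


In Set, the product A x B is the Cartesian product.
By the universal property, |A x B| = |A| * |B|.
|A x B| = 24 * 13 = 312

312


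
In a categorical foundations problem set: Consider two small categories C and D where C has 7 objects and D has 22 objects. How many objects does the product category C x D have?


The product category C x D has objects that are pairs (c, d).
Number of pairs = |Ob(C)| * |Ob(D)| = 7 * 22 = 154

154


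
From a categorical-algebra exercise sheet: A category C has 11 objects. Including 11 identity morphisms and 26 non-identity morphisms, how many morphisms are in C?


Each object has an identity morphism, giving 11 identities.
Adding the 26 non-identity morphisms:
Total = 11 + 26 = 37

37


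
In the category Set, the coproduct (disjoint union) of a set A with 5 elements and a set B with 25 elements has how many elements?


In Set, the coproduct A + B is the disjoint union.
|A + B| = |A| + |B| = 5 + 25 = 30

30


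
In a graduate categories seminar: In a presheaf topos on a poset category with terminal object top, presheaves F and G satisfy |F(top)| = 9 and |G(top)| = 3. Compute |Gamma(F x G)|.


Global sections of a presheaf on a poset with terminal top satisfy
Gamma(H) ~ H(top). Presheaves admit pointwise products, so
(F x G)(top) = F(top) x G(top) (Cartesian product).
|Gamma(F x G)| = |F(top)| * |G(top)| = 9 * 3 = 27.

27


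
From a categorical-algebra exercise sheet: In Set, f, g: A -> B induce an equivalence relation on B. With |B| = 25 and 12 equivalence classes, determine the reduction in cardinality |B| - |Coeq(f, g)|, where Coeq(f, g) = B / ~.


The coequalizer Coeq(f, g) = B / ~ has one element per equivalence class.
|B| = 25, |Coeq(f, g)| = 12.
|B| - |Coeq(f, g)| = 25 - 12 = 13.

13


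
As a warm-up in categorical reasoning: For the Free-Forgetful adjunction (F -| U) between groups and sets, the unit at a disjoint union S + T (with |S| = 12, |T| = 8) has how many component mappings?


The unit eta_X: X -> U(F(X)) of the Free-Forgetful adjunction
maps each element of X to a generator of F(X). For X = S + T (disjoint
union in Set), |S + T| = |S| + |T|.
Total mappings = 12 + 8 = 20.

20


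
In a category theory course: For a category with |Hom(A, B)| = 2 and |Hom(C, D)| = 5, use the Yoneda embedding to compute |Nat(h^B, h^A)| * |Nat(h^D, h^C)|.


By the Yoneda lemma, Nat(h^B, h^A) is isomorphic to Hom(A, B),
so |Nat(h^B, h^A)| = |Hom(A, B)| and |Nat(h^D, h^C)| = |Hom(C, D)|.
|Hom(A, B)| = 2, |Hom(C, D)| = 5.
|Nat(h^B, h^A) x Nat(h^D, h^C)| = 2 * 5 = 10

10


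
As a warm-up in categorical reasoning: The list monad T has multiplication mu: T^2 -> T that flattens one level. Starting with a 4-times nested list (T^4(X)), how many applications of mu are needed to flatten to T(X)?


Each application of mu: T^2 -> T removes one layer of nesting.
Starting at depth 4 (i.e., T^4(X)), we need to reach T(X).
Number of mu applications = 4 - 1 = 3

3


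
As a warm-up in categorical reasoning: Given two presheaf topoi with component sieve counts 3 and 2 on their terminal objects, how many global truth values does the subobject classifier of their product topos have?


In a product of presheaf topoi E_1 x E_2, the subobject classifier
is Omega = Omega_1 x Omega_2 (componentwise), so
|Omega(top)| = |Omega_1(top_1)| * |Omega_2(top_2)|.
= 3 * 2 = 6.

6


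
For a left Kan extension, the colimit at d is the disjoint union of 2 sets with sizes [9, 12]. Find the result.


Pointwise, the left Kan extension (Lan_F H)(d) is the colimit, indexed
by the comma category (F downarrow d), of H composed with the
projection (F downarrow d) -> C. Here that colimit is given
as a coproduct (disjoint union) of sets, so its cardinality is the
sum of the sizes of the summands.
Coproduct of sets with sizes: 9 + 12
= 21

21


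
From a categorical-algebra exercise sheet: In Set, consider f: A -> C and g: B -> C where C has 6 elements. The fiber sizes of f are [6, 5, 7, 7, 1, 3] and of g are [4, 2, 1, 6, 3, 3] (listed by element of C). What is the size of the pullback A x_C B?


The pullback A x_C B consists of pairs (a, b) with f(a) = g(b).
For each element c in C, the fiber product has |f^-1(c)| * |g^-1(c)| elements.
Summing over C: 6 * 4 + 5 * 2 + 7 * 1 + 7 * 6 + 1 * 3 + 3 * 3
= 24 + 10 + 7 + 42 + 3 + 9 = 95

95


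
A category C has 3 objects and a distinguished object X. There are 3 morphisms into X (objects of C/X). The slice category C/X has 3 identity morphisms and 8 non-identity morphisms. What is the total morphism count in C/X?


In the slice category C/X, objects are morphisms to X.
Identity morphisms: 3 (one per object of C/X).
Non-identity morphisms: 8.
Total = 3 + 8 = 11

11


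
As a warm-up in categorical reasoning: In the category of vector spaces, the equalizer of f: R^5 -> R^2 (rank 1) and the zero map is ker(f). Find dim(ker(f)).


The equalizer of f and the zero map is ker(f).
By the rank-nullity theorem: dim(ker(f)) = dim(domain) - rank(f).
dim(ker(f)) = 5 - 1 = 4

4


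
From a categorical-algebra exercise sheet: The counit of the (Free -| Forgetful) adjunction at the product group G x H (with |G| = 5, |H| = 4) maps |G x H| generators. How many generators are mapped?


The counit epsilon_K: F(U(K)) -> K of the Free-Forgetful adjunction
maps |K| generators of F(U(K)) into K. For K = G x H (the product group),
|G x H| = |G| * |H|.
Total generators mapped = 5 * 4 = 20.

20


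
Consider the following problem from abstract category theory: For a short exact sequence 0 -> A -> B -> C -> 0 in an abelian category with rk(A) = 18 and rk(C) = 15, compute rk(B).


For a short exact sequence 0 -> A -> B -> C -> 0,
rank is additive: rank(B) = rank(A) + rank(C).
rank(B) = 18 + 15 = 33

33


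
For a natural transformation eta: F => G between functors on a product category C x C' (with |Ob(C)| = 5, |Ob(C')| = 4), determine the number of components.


A natural transformation eta: F => G assigns one component morphism per
object of the domain category.
The domain is the product category C x C', so
|Ob(C x C')| = |Ob(C)| * |Ob(C')| = 5 * 4 = 20.
Therefore eta has 20 component morphisms.

20


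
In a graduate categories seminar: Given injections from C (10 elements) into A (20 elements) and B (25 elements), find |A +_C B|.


The pushout A +_C B identifies the images of C in A and B.
|A +_C B| = |A| + |B| - |C| (for injections).
= 20 + 25 - 10 = 35

35


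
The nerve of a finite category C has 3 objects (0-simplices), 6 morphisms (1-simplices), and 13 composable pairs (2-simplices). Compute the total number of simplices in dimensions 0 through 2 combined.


The 2-skeleton of the nerve N(C) consists of simplices in dimensions 0, 1, 2:
  |N(C)_0| = 3 (objects)
  |N(C)_1| = 6 (morphisms)
  |N(C)_2| = 13 (composable pairs)
Total = 3 + 6 + 13 = 22

22


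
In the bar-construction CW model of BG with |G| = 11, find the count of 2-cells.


In the bar-construction CW model of BG, the n-cells are indexed by
n-tuples [g_1|...|g_n] of non-identity elements of G (degenerate
simplices with some g_i = e do not contribute cells), so there are
(|G| - 1)^n n-cells.
For dim = 2 with |G| = 11:
cells = (11 - 1)^2 = 10^2 = 100

100


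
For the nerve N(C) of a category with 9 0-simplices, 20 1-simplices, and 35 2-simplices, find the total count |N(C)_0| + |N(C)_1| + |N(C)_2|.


The 2-skeleton of the nerve N(C) consists of simplices in dimensions 0, 1, 2:
  |N(C)_0| = 9 (objects)
  |N(C)_1| = 20 (morphisms)
  |N(C)_2| = 35 (composable pairs)
Total = 9 + 20 + 35 = 64

64


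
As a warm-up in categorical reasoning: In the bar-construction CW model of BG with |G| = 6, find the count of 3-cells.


In the bar-construction CW model of BG, the n-cells are indexed by
n-tuples [g_1|...|g_n] of non-identity elements of G (degenerate
simplices with some g_i = e do not contribute cells), so there are
(|G| - 1)^n n-cells.
For dim = 3 with |G| = 6:
cells = (6 - 1)^3 = 5^3 = 125

125


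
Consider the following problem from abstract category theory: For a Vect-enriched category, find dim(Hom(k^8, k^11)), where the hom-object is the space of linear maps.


In Vect-enriched categories, Hom(k^n, k^m) is the space of m x n matrices.
dim(Hom(k^8, k^11)) = 11 * 8 = 88

88


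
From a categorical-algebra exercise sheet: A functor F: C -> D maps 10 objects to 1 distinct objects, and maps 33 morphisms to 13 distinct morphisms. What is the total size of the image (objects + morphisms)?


The image of F consists of distinct objects and distinct morphisms.
|Im(F)| on objects = 1
|Im(F)| on morphisms = 13
Total image cardinality = 1 + 13 = 14

14


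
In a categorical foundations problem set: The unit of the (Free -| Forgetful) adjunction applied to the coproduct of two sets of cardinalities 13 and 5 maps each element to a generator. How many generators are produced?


The unit eta_X: X -> U(F(X)) of the Free-Forgetful adjunction
maps each element of X to a generator of F(X). For X = S + T (disjoint
union in Set), |S + T| = |S| + |T|.
Total mappings = 13 + 5 = 18.

18


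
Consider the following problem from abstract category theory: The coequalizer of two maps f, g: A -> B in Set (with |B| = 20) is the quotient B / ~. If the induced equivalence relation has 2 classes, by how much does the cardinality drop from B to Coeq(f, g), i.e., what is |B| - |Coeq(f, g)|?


The coequalizer Coeq(f, g) = B / ~ has one element per equivalence class.
|B| = 20, |Coeq(f, g)| = 2.
|B| - |Coeq(f, g)| = 20 - 2 = 18.

18


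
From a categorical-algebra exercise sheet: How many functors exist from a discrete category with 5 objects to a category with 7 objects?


A functor from a discrete category C to D is determined by
where each object maps. Each of the 5 objects of C can map
to any of the 7 objects of D independently.
Number of functors = 7^5 = 16807

16807


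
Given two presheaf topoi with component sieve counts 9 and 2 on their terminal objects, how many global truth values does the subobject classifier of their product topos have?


In a product of presheaf topoi E_1 x E_2, the subobject classifier
is Omega = Omega_1 x Omega_2 (componentwise), so
|Omega(top)| = |Omega_1(top_1)| * |Omega_2(top_2)|.
= 9 * 2 = 18.

18


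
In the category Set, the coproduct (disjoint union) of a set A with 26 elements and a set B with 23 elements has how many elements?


In Set, the coproduct A + B is the disjoint union.
|A + B| = |A| + |B| = 26 + 23 = 49

49


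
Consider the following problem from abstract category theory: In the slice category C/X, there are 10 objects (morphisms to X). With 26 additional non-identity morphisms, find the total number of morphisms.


In the slice category C/X, objects are morphisms to X.
Identity morphisms: 10 (one per object of C/X).
Non-identity morphisms: 26.
Total = 10 + 26 = 36

36


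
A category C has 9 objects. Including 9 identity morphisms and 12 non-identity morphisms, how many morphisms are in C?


Each object has an identity morphism, giving 9 identities.
Adding the 12 non-identity morphisms:
Total = 9 + 12 = 21

21


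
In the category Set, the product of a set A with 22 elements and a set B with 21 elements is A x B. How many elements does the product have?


In Set, the product A x B is the Cartesian product.
By the universal property, |A x B| = |A| * |B|.
|A x B| = 22 * 21 = 462

462


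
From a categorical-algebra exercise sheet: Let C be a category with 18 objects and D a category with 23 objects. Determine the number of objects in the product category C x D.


The product category C x D has objects that are pairs (c, d).
Number of pairs = |Ob(C)| * |Ob(D)| = 18 * 23 = 414

414


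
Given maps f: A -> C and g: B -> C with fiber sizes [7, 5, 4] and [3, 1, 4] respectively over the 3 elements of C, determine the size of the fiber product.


The pullback A x_C B consists of pairs (a, b) with f(a) = g(b).
For each element c in C, the fiber product has |f^-1(c)| * |g^-1(c)| elements.
Summing over C: 7 * 3 + 5 * 1 + 4 * 4
= 21 + 5 + 16 = 42

42


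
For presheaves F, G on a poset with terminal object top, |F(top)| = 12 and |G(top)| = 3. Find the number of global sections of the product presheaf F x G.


Global sections of a presheaf on a poset with terminal top satisfy
Gamma(H) ~ H(top). Presheaves admit pointwise products, so
(F x G)(top) = F(top) x G(top) (Cartesian product).
|Gamma(F x G)| = |F(top)| * |G(top)| = 12 * 3 = 36.

36


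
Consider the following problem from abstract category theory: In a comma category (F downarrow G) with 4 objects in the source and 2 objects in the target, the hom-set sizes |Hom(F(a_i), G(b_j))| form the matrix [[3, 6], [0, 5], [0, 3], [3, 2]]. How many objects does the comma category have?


Objects of (F downarrow G) are triples (a, b, h: F(a)->G(b)).
The count equals the sum of all entries in the hom-matrix.
sum(row 0) = 9
sum(row 1) = 5
sum(row 2) = 3
sum(row 3) = 5
Grand total = 22

22


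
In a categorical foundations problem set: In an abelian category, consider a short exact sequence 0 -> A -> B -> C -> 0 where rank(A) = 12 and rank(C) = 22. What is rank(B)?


For a short exact sequence 0 -> A -> B -> C -> 0,
rank is additive: rank(B) = rank(A) + rank(C).
rank(B) = 12 + 22 = 34

34


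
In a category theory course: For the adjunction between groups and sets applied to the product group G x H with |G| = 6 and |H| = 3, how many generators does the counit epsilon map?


The counit epsilon_K: F(U(K)) -> K of the Free-Forgetful adjunction
maps |K| generators of F(U(K)) into K. For K = G x H (the product group),
|G x H| = |G| * |H|.
Total generators mapped = 6 * 3 = 18.

18


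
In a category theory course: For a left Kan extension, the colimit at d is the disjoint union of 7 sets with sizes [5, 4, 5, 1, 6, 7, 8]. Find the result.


Pointwise, the left Kan extension (Lan_F H)(d) is the colimit, indexed
by the comma category (F downarrow d), of H composed with the
projection (F downarrow d) -> C. Here that colimit is given
as a coproduct (disjoint union) of sets, so its cardinality is the
sum of the sizes of the summands.
Coproduct of sets with sizes: 5 + 4 + 5 + 1 + 6 + 7 + 8
= 36

36


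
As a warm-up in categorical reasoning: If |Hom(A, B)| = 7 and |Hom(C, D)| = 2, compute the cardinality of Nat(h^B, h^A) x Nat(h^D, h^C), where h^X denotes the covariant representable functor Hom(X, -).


By the Yoneda lemma, Nat(h^B, h^A) is isomorphic to Hom(A, B),
so |Nat(h^B, h^A)| = |Hom(A, B)| and |Nat(h^D, h^C)| = |Hom(C, D)|.
|Hom(A, B)| = 7, |Hom(C, D)| = 2.
|Nat(h^B, h^A) x Nat(h^D, h^C)| = 7 * 2 = 14

14


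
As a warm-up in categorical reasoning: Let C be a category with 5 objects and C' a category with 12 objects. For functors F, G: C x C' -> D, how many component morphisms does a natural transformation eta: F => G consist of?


A natural transformation eta: F => G assigns one component morphism per
object of the domain category.
The domain is the product category C x C', so
|Ob(C x C')| = |Ob(C)| * |Ob(C')| = 5 * 12 = 60.
Therefore eta has 60 component morphisms.

60


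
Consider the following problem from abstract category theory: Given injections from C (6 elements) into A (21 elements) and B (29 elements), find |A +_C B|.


The pushout A +_C B identifies the images of C in A and B.
|A +_C B| = |A| + |B| - |C| (for injections).
= 21 + 29 - 6 = 44

44


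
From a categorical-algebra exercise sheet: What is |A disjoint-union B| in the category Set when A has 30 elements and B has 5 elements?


In Set, the coproduct A + B is the disjoint union.
|A + B| = |A| + |B| = 30 + 5 = 35

35


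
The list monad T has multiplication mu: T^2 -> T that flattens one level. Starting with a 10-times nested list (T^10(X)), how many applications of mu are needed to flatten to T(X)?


Each application of mu: T^2 -> T removes one layer of nesting.
Starting at depth 10 (i.e., T^10(X)), we need to reach T(X).
Number of mu applications = 10 - 1 = 9

9


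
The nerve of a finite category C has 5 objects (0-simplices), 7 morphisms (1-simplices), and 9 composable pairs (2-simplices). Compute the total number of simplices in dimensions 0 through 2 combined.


The 2-skeleton of the nerve N(C) consists of simplices in dimensions 0, 1, 2:
  |N(C)_0| = 5 (objects)
  |N(C)_1| = 7 (morphisms)
  |N(C)_2| = 9 (composable pairs)
Total = 5 + 7 + 9 = 21

21


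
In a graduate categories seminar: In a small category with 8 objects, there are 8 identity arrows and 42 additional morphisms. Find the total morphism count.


Each object has an identity morphism, giving 8 identities.
Adding the 42 non-identity morphisms:
Total = 8 + 42 = 50

50


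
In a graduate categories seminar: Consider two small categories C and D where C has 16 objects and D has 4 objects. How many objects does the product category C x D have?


The product category C x D has objects that are pairs (c, d).
Number of pairs = |Ob(C)| * |Ob(D)| = 16 * 4 = 64

64


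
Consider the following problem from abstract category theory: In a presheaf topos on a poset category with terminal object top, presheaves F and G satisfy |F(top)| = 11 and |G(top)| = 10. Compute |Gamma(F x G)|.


Global sections of a presheaf on a poset with terminal top satisfy
Gamma(H) ~ H(top). Presheaves admit pointwise products, so
(F x G)(top) = F(top) x G(top) (Cartesian product).
|Gamma(F x G)| = |F(top)| * |G(top)| = 11 * 10 = 110.

110


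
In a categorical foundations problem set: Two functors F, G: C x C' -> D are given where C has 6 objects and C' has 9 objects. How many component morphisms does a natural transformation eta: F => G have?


A natural transformation eta: F => G assigns one component morphism per
object of the domain category.
The domain is the product category C x C', so
|Ob(C x C')| = |Ob(C)| * |Ob(C')| = 6 * 9 = 54.
Therefore eta has 54 component morphisms.

54


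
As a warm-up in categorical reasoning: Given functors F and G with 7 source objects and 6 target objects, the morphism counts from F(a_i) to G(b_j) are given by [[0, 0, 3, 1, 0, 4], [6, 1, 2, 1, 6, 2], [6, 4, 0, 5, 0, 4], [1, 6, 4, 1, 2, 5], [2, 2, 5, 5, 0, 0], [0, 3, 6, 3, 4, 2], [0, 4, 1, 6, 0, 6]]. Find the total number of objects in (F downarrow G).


Objects of (F downarrow G) are triples (a, b, h: F(a)->G(b)).
The count equals the sum of all entries in the hom-matrix.
sum(row 0) = 8
sum(row 1) = 18
sum(row 2) = 19
sum(row 3) = 19
sum(row 4) = 14
sum(row 5) = 18
sum(row 6) = 17
Grand total = 113

113


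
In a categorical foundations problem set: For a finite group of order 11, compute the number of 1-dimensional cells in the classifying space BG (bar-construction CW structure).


In the bar-construction CW model of BG, the n-cells are indexed by
n-tuples [g_1|...|g_n] of non-identity elements of G (degenerate
simplices with some g_i = e do not contribute cells), so there are
(|G| - 1)^n n-cells.
For dim = 1 with |G| = 11:
cells = (11 - 1)^1 = 10^1 = 10

10


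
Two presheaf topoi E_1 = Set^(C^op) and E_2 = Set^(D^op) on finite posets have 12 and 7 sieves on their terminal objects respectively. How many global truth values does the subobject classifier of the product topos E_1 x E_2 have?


In a product of presheaf topoi E_1 x E_2, the subobject classifier
is Omega = Omega_1 x Omega_2 (componentwise), so
|Omega(top)| = |Omega_1(top_1)| * |Omega_2(top_2)|.
= 12 * 7 = 84.

84


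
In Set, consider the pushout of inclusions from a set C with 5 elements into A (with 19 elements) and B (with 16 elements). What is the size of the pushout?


The pushout A +_C B identifies the images of C in A and B.
|A +_C B| = |A| + |B| - |C| (for injections).
= 19 + 16 - 5 = 30

30


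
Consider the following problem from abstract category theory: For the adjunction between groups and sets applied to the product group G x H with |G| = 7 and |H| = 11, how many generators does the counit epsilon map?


The counit epsilon_K: F(U(K)) -> K of the Free-Forgetful adjunction
maps |K| generators of F(U(K)) into K. For K = G x H (the product group),
|G x H| = |G| * |H|.
Total generators mapped = 7 * 11 = 77.

77


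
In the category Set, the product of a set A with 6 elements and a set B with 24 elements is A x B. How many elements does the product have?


In Set, the product A x B is the Cartesian product.
By the universal property, |A x B| = |A| * |B|.
|A x B| = 6 * 24 = 144

144


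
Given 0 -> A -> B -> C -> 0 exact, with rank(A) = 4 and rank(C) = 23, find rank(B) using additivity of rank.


For a short exact sequence 0 -> A -> B -> C -> 0,
rank is additive: rank(B) = rank(A) + rank(C).
rank(B) = 4 + 23 = 27

27


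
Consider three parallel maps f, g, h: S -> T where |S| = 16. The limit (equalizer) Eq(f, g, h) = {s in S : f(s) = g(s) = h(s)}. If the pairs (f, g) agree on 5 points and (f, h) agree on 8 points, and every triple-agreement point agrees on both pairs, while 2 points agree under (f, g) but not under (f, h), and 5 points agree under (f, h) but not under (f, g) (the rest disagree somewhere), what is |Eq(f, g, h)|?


Eq(f, g, h) is the triple-agreement set: points in S where all three
maps take the same value. Using inclusion-exclusion on the pairwise data:
Pair (f, g) agrees on 5 points; pair (f, h) on 8 points.
Points agreeing under (f, g) but not (f, h) = 2; under (f, h) but not (f, g) = 5.
Triple-agreement = agreement-in-(f, g) minus points that agree under (f, g) but not (f, h):
|Eq(f, g, h)| = 5 - 2 = 3
(cross-check via (f, h): 8 - 5 = 3.)

3


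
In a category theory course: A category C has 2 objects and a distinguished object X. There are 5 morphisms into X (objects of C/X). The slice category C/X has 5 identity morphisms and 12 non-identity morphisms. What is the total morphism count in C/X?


In the slice category C/X, objects are morphisms to X.
Identity morphisms: 5 (one per object of C/X).
Non-identity morphisms: 12.
Total = 5 + 12 = 17

17


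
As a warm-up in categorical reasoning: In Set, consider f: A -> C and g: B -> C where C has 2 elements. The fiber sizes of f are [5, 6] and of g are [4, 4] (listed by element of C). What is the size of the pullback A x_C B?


The pullback A x_C B consists of pairs (a, b) with f(a) = g(b).
For each element c in C, the fiber product has |f^-1(c)| * |g^-1(c)| elements.
Summing over C: 5 * 4 + 6 * 4
= 20 + 24 = 44

44


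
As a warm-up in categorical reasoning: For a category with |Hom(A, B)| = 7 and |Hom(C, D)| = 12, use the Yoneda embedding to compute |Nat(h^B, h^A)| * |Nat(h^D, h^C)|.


By the Yoneda lemma, Nat(h^B, h^A) is isomorphic to Hom(A, B),
so |Nat(h^B, h^A)| = |Hom(A, B)| and |Nat(h^D, h^C)| = |Hom(C, D)|.
|Hom(A, B)| = 7, |Hom(C, D)| = 12.
|Nat(h^B, h^A) x Nat(h^D, h^C)| = 7 * 12 = 84

84


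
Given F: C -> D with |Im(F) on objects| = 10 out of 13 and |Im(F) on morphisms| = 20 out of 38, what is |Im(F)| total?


The image of F consists of distinct objects and distinct morphisms.
|Im(F)| on objects = 10
|Im(F)| on morphisms = 20
Total image cardinality = 10 + 20 = 30

30


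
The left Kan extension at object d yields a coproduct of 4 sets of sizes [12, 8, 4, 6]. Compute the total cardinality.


Pointwise, the left Kan extension (Lan_F H)(d) is the colimit, indexed
by the comma category (F downarrow d), of H composed with the
projection (F downarrow d) -> C. Here that colimit is given
as a coproduct (disjoint union) of sets, so its cardinality is the
sum of the sizes of the summands.
Coproduct of sets with sizes: 12 + 8 + 4 + 6
= 30

30


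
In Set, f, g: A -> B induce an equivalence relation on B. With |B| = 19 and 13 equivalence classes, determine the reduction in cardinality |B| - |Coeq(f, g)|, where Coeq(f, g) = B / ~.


The coequalizer Coeq(f, g) = B / ~ has one element per equivalence class.
|B| = 19, |Coeq(f, g)| = 13.
|B| - |Coeq(f, g)| = 19 - 13 = 6.

6


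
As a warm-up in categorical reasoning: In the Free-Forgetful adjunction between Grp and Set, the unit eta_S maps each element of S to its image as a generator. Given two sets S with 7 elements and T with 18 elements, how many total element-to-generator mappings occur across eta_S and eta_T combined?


The unit eta_X: X -> U(F(X)) of the Free-Forgetful adjunction
maps each element of X to a generator of F(X). For X = S + T (disjoint
union in Set), |S + T| = |S| + |T|.
Total mappings = 7 + 18 = 25.

25


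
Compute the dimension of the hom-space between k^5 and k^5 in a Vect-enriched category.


In Vect-enriched categories, Hom(k^n, k^m) is the space of m x n matrices.
dim(Hom(k^5, k^5)) = 5 * 5 = 25

25


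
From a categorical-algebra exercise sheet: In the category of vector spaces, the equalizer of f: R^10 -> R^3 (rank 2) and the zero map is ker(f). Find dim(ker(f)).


The equalizer of f and the zero map is ker(f).
By the rank-nullity theorem: dim(ker(f)) = dim(domain) - rank(f).
dim(ker(f)) = 10 - 2 = 8

8


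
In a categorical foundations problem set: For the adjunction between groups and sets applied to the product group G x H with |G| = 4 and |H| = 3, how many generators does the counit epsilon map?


The counit epsilon_K: F(U(K)) -> K of the Free-Forgetful adjunction
maps |K| generators of F(U(K)) into K. For K = G x H (the product group),
|G x H| = |G| * |H|.
Total generators mapped = 4 * 3 = 12.

12


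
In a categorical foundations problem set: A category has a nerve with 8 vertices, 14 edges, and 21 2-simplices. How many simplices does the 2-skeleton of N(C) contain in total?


The 2-skeleton of the nerve N(C) consists of simplices in dimensions 0, 1, 2:
  |N(C)_0| = 8 (objects)
  |N(C)_1| = 14 (morphisms)
  |N(C)_2| = 21 (composable pairs)
Total = 8 + 14 + 21 = 43

43


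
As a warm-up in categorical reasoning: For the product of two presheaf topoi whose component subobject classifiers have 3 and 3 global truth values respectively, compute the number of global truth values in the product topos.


In a product of presheaf topoi E_1 x E_2, the subobject classifier
is Omega = Omega_1 x Omega_2 (componentwise), so
|Omega(top)| = |Omega_1(top_1)| * |Omega_2(top_2)|.
= 3 * 3 = 9.

9


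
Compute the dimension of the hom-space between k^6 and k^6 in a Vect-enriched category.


In Vect-enriched categories, Hom(k^n, k^m) is the space of m x n matrices.
dim(Hom(k^6, k^6)) = 6 * 6 = 36

36


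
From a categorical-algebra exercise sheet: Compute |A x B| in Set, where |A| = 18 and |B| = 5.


In Set, the product A x B is the Cartesian product.
By the universal property, |A x B| = |A| * |B|.
|A x B| = 18 * 5 = 90

90


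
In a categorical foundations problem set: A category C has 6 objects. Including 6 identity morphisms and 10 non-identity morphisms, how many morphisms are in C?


Each object has an identity morphism, giving 6 identities.
Adding the 10 non-identity morphisms:
Total = 6 + 10 = 16

16


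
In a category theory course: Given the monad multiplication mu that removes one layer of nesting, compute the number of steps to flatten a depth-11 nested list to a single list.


Each application of mu: T^2 -> T removes one layer of nesting.
Starting at depth 11 (i.e., T^11(X)), we need to reach T(X).
Number of mu applications = 11 - 1 = 10

10


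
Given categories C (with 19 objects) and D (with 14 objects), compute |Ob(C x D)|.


The product category C x D has objects that are pairs (c, d).
Number of pairs = |Ob(C)| * |Ob(D)| = 19 * 14 = 266

266


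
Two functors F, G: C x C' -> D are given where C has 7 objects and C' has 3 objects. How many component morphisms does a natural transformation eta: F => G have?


A natural transformation eta: F => G assigns one component morphism per
object of the domain category.
The domain is the product category C x C', so
|Ob(C x C')| = |Ob(C)| * |Ob(C')| = 7 * 3 = 21.
Therefore eta has 21 component morphisms.

21


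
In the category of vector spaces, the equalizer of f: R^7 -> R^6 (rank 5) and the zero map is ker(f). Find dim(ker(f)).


The equalizer of f and the zero map is ker(f).
By the rank-nullity theorem: dim(ker(f)) = dim(domain) - rank(f).
dim(ker(f)) = 7 - 5 = 2

2


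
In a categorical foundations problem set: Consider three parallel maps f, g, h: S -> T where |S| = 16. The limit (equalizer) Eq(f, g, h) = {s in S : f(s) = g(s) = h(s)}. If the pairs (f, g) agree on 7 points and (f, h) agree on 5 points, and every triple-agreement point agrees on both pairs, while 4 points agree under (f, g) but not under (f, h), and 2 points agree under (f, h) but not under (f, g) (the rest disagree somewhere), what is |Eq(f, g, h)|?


Eq(f, g, h) is the triple-agreement set: points in S where all three
maps take the same value. Using inclusion-exclusion on the pairwise data:
Pair (f, g) agrees on 7 points; pair (f, h) on 5 points.
Points agreeing under (f, g) but not (f, h) = 4; under (f, h) but not (f, g) = 2.
Triple-agreement = agreement-in-(f, g) minus points that agree under (f, g) but not (f, h):
|Eq(f, g, h)| = 7 - 4 = 3
(cross-check via (f, h): 5 - 2 = 3.)

3


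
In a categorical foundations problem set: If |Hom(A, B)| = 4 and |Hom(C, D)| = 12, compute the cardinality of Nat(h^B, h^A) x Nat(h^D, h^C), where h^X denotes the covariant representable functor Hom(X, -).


By the Yoneda lemma, Nat(h^B, h^A) is isomorphic to Hom(A, B),
so |Nat(h^B, h^A)| = |Hom(A, B)| and |Nat(h^D, h^C)| = |Hom(C, D)|.
|Hom(A, B)| = 4, |Hom(C, D)| = 12.
|Nat(h^B, h^A) x Nat(h^D, h^C)| = 4 * 12 = 48

48


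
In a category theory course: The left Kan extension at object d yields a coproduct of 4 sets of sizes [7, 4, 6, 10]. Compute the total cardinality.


Pointwise, the left Kan extension (Lan_F H)(d) is the colimit, indexed
by the comma category (F downarrow d), of H composed with the
projection (F downarrow d) -> C. Here that colimit is given
as a coproduct (disjoint union) of sets, so its cardinality is the
sum of the sizes of the summands.
Coproduct of sets with sizes: 7 + 4 + 6 + 10
= 27

27
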